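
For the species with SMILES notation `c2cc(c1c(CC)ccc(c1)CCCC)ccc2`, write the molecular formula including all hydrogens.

Heavy atoms from the SMILES: 18 C.
Implicit hydrogens by atom environment:
  8 × C (aromatic): 1 H each → 8
  4 × C: 2 H each → 8
  4 × C (aromatic): no H
  2 × C: 3 H each → 6
  Total hydrogens = 22.
Molecular formula: C18H22

C18H22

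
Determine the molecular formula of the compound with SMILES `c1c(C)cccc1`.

C7H8

Heavy atoms from the SMILES: 7 C.
Implicit hydrogens by atom environment:
  5 × C (aromatic): 1 H each → 5
  1 × C: 3 H
  1 × C (aromatic): no H
  Total hydrogens = 8.
Molecular formula: C7H8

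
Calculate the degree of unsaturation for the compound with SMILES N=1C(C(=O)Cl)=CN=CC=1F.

5

Molecular formula from the SMILES: C5H2ClFN2O.
DoU = (2C + 2 + N − H − X)/2 = (2·5 + 2 + 2 − 2 − 2)/2 = 10/2 = 5.
(Structurally: 1 ring(s) + 4 π bond(s) = 5.)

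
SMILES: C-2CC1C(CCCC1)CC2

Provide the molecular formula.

Heavy atoms from the SMILES: 10 C.
Implicit hydrogens by atom environment:
  8 × C: 2 H each → 16
  2 × C: 1 H each → 2
  Total hydrogens = 18.
Molecular formula: C10H18

C10H18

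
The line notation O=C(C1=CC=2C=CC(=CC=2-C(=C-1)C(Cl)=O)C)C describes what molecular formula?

C14H11ClO2

Heavy atoms from the SMILES: 14 C, 1 Cl, 2 O.
Implicit hydrogens by atom environment:
  5 × C (aromatic): 1 H each → 5
  5 × C (aromatic): no H
  2 × C: 3 H each → 6
  2 × C: no H
  2 × O: no H
  1 × Cl: no H
  Total hydrogens = 11.
Molecular formula: C14H11ClO2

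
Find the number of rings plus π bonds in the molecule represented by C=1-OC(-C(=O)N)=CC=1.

4

Molecular formula from the SMILES: C5H5NO2.
DoU = (2C + 2 + N − H − X)/2 = (2·5 + 2 + 1 − 5 − 0)/2 = 8/2 = 4.
(Structurally: 1 ring(s) + 3 π bond(s) = 4.)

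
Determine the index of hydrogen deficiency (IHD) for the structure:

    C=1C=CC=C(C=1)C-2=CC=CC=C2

8

Molecular formula from the SMILES: C12H10.
DoU = (2C + 2 + N − H − X)/2 = (2·12 + 2 + 0 − 10 − 0)/2 = 16/2 = 8.
(Structurally: 2 ring(s) + 6 π bond(s) = 8.)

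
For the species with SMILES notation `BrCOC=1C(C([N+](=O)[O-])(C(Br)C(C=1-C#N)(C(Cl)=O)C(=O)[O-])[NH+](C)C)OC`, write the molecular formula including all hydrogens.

Heavy atoms from the SMILES: 2 Br, 13 C, 1 Cl, 3 N, 7 O.
Implicit hydrogens by atom environment:
  7 × C: no H
  5 × O: no H
  3 × C: 3 H each → 9
  2 × Br: no H
  2 × C: 1 H each → 2
  2 × O (charge -1): no H
  1 × C: 2 H
  1 × Cl: no H
  1 × N (charge +1): 1 H
  1 × N (charge +1): no H
  1 × N: no H
  Total hydrogens = 14.
Molecular formula: C13H14Br2ClN3O7

C13H14Br2ClN3O7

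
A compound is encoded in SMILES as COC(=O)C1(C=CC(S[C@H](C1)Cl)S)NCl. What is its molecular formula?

Heavy atoms from the SMILES: 8 C, 2 Cl, 1 N, 2 O, 2 S.
Implicit hydrogens by atom environment:
  4 × C: 1 H each → 4
  2 × C: no H
  2 × Cl: no H
  2 × O: no H
  1 × C: 3 H
  1 × C: 2 H
  1 × N: 1 H
  1 × S: 1 H
  1 × S: no H
  Total hydrogens = 11.
Molecular formula: C8H11Cl2NO2S2

C8H11Cl2NO2S2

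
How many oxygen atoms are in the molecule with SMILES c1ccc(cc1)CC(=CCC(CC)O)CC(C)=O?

2

The symbol for oxygen appears 2 times in the SMILES.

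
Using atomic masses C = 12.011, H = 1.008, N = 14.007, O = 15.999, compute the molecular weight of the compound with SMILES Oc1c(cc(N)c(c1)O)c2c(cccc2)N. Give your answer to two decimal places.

216.24

Molecular formula: C12H12N2O2.
M = 12×12.011 + 12×1.008 + 2×14.007 + 2×15.999 = 216.24 g/mol.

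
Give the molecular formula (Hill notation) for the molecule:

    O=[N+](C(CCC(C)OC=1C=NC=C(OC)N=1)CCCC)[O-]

Heavy atoms from the SMILES: 14 C, 3 N, 4 O.
Implicit hydrogens by atom environment:
  5 × C: 2 H each → 10
  3 × C: 3 H each → 9
  3 × O: no H
  2 × C (aromatic): 1 H each → 2
  2 × C: 1 H each → 2
  2 × C (aromatic): no H
  2 × N (aromatic): no H
  1 × N (charge +1): no H
  1 × O (charge -1): no H
  Total hydrogens = 23.
Molecular formula: C14H23N3O4

C14H23N3O4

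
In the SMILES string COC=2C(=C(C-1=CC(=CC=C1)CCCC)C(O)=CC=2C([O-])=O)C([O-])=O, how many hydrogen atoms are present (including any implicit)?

Hydrogens are implicit in SMILES; fill each atom to its normal valence:
  7 × C (aromatic): no H
  5 × C (aromatic): 1 H each → 5
  3 × C: 2 H each → 6
  3 × O: no H
  2 × C: 3 H each → 6
  2 × C: no H
  2 × O (charge -1): no H
  1 × O: 1 H
  Total hydrogens = 18.

18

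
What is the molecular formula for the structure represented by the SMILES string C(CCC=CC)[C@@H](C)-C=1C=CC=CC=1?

C14H20

Heavy atoms from the SMILES: 14 C.
Implicit hydrogens by atom environment:
  5 × C (aromatic): 1 H each → 5
  3 × C: 2 H each → 6
  3 × C: 1 H each → 3
  2 × C: 3 H each → 6
  1 × C (aromatic): no H
  Total hydrogens = 20.
Molecular formula: C14H20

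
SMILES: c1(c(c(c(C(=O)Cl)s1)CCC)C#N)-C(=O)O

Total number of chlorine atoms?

1

The symbol for chlorine appears 1 time in the SMILES.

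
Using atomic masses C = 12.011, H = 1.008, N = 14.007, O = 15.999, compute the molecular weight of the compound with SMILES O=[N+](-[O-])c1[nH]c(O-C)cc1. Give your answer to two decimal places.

142.11

Molecular formula: C5H6N2O3.
M = 5×12.011 + 6×1.008 + 2×14.007 + 3×15.999 = 142.11 g/mol.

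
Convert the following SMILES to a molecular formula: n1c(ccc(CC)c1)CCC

C10H15N

Heavy atoms from the SMILES: 10 C, 1 N.
Implicit hydrogens by atom environment:
  3 × C: 2 H each → 6
  3 × C (aromatic): 1 H each → 3
  2 × C: 3 H each → 6
  2 × C (aromatic): no H
  1 × N (aromatic): no H
  Total hydrogens = 15.
Molecular formula: C10H15N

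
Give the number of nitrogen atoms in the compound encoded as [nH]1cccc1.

The symbol for nitrogen appears 1 time in the SMILES.

1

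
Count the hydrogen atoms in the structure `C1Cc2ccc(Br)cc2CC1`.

11

Hydrogens are implicit in SMILES; fill each atom to its normal valence:
  4 × C: 2 H each → 8
  3 × C (aromatic): 1 H each → 3
  3 × C (aromatic): no H
  1 × Br: no H
  Total hydrogens = 11.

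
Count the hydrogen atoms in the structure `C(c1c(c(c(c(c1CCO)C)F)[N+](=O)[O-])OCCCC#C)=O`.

16

Hydrogens are implicit in SMILES; fill each atom to its normal valence:
  6 × C (aromatic): no H
  5 × C: 2 H each → 10
  3 × O: no H
  2 × C: 1 H each → 2
  1 × C: 3 H
  1 × C: no H
  1 × F: no H
  1 × N (charge +1): no H
  1 × O: 1 H
  1 × O (charge -1): no H
  Total hydrogens = 16.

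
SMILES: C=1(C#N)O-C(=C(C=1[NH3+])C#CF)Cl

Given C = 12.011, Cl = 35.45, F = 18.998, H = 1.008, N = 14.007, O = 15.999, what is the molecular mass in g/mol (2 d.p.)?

Molecular formula: C7H3ClFN2O+.
M = 7×12.011 + 1×35.45 + 1×18.998 + 3×1.008 + 2×14.007 + 1×15.999 = 185.56 g/mol.

185.56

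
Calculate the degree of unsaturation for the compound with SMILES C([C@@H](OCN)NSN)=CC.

Molecular formula from the SMILES: C5H13N3OS.
DoU = (2C + 2 + N − H − X)/2 = (2·5 + 2 + 3 − 13 − 0)/2 = 2/2 = 1.
(Structurally: 0 ring(s) + 1 π bond(s) = 1.)

1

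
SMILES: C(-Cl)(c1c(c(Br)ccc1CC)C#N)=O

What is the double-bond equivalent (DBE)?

Molecular formula from the SMILES: C10H7BrClNO.
DoU = (2C + 2 + N − H − X)/2 = (2·10 + 2 + 1 − 7 − 2)/2 = 14/2 = 7.
(Structurally: 1 ring(s) + 6 π bond(s) = 7.)

7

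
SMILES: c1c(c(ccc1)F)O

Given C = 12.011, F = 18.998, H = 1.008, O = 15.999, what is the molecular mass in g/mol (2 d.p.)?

112.10

Molecular formula: C6H5FO.
M = 6×12.011 + 1×18.998 + 5×1.008 + 1×15.999 = 112.10 g/mol.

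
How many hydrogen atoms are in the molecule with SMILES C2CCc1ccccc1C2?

Hydrogens are implicit in SMILES; fill each atom to its normal valence:
  4 × C: 2 H each → 8
  4 × C (aromatic): 1 H each → 4
  2 × C (aromatic): no H
  Total hydrogens = 12.

12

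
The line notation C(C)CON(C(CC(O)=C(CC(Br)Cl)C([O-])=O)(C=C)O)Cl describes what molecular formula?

C12H17BrCl2NO5-

Heavy atoms from the SMILES: 1 Br, 12 C, 2 Cl, 1 N, 5 O.
Implicit hydrogens by atom environment:
  5 × C: 2 H each → 10
  4 × C: no H
  2 × C: 1 H each → 2
  2 × Cl: no H
  2 × O: 1 H each → 2
  2 × O: no H
  1 × Br: no H
  1 × C: 3 H
  1 × N: no H
  1 × O (charge -1): no H
  Total hydrogens = 17.
Net charge -1.
Molecular formula: C12H17BrCl2NO5-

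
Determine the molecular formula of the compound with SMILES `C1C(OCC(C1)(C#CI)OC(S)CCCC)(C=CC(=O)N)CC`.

C17H26INO3S

Heavy atoms from the SMILES: 17 C, 1 I, 1 N, 3 O, 1 S.
Implicit hydrogens by atom environment:
  7 × C: 2 H each → 14
  5 × C: no H
  3 × C: 1 H each → 3
  3 × O: no H
  2 × C: 3 H each → 6
  1 × I: no H
  1 × N: 2 H
  1 × S: 1 H
  Total hydrogens = 26.
Molecular formula: C17H26INO3S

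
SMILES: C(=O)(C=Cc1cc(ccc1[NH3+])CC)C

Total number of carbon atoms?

The symbol for carbon appears 12 times in the SMILES. Lowercase c denotes aromatic carbon and counts toward C.

12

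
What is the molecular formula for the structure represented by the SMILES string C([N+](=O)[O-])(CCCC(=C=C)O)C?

Heavy atoms from the SMILES: 8 C, 1 N, 3 O.
Implicit hydrogens by atom environment:
  4 × C: 2 H each → 8
  2 × C: no H
  1 × C: 3 H
  1 × C: 1 H
  1 × N (charge +1): no H
  1 × O: 1 H
  1 × O: no H
  1 × O (charge -1): no H
  Total hydrogens = 13.
Molecular formula: C8H13NO3

C8H13NO3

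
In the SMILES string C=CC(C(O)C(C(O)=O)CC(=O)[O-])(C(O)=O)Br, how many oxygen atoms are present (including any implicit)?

The symbol for oxygen appears 7 times in the SMILES.

7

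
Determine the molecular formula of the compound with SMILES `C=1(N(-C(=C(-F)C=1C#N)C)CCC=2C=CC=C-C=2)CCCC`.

Heavy atoms from the SMILES: 18 C, 1 F, 2 N.
Implicit hydrogens by atom environment:
  5 × C: 2 H each → 10
  5 × C (aromatic): 1 H each → 5
  5 × C (aromatic): no H
  2 × C: 3 H each → 6
  1 × C: no H
  1 × F: no H
  1 × N (aromatic): no H
  1 × N: no H
  Total hydrogens = 21.
Molecular formula: C18H21FN2

C18H21FN2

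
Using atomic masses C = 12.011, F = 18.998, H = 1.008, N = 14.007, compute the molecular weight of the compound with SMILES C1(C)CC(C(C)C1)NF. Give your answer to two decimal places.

131.19

Molecular formula: C7H14FN.
M = 7×12.011 + 1×18.998 + 14×1.008 + 1×14.007 = 131.19 g/mol.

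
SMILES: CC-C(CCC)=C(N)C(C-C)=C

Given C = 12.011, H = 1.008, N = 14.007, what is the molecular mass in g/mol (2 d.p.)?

167.30

Molecular formula: C11H21N.
M = 11×12.011 + 21×1.008 + 1×14.007 = 167.30 g/mol.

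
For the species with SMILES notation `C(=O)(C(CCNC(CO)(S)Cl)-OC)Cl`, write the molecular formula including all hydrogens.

Heavy atoms from the SMILES: 7 C, 2 Cl, 1 N, 3 O, 1 S.
Implicit hydrogens by atom environment:
  3 × C: 2 H each → 6
  2 × C: no H
  2 × Cl: no H
  2 × O: no H
  1 × C: 3 H
  1 × C: 1 H
  1 × N: 1 H
  1 × O: 1 H
  1 × S: 1 H
  Total hydrogens = 13.
Molecular formula: C7H13Cl2NO3S

C7H13Cl2NO3S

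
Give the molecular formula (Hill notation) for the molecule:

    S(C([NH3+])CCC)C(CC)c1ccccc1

C13H22NS+

Heavy atoms from the SMILES: 13 C, 1 N, 1 S.
Implicit hydrogens by atom environment:
  5 × C (aromatic): 1 H each → 5
  3 × C: 2 H each → 6
  2 × C: 3 H each → 6
  2 × C: 1 H each → 2
  1 × C (aromatic): no H
  1 × N (charge +1): 3 H
  1 × S: no H
  Total hydrogens = 22.
Net charge +1.
Molecular formula: C13H22NS+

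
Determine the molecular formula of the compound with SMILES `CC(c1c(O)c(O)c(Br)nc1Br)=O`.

Heavy atoms from the SMILES: 2 Br, 7 C, 1 N, 3 O.
Implicit hydrogens by atom environment:
  5 × C (aromatic): no H
  2 × Br: no H
  2 × O: 1 H each → 2
  1 × C: 3 H
  1 × C: no H
  1 × N (aromatic): no H
  1 × O: no H
  Total hydrogens = 5.
Molecular formula: C7H5Br2NO3

C7H5Br2NO3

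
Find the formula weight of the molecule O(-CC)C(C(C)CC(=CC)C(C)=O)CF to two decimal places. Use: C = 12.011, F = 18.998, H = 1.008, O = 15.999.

Molecular formula: C12H21FO2.
M = 12×12.011 + 1×18.998 + 21×1.008 + 2×15.999 = 216.30 g/mol.

216.30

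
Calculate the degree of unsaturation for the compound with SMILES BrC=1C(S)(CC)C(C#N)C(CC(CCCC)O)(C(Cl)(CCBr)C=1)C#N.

6

Molecular formula from the SMILES: C18H25Br2ClN2OS.
DoU = (2C + 2 + N − H − X)/2 = (2·18 + 2 + 2 − 25 − 3)/2 = 12/2 = 6.
(Structurally: 1 ring(s) + 5 π bond(s) = 6.)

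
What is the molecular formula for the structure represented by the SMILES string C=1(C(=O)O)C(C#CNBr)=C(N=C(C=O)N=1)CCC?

Heavy atoms from the SMILES: 1 Br, 11 C, 3 N, 3 O.
Implicit hydrogens by atom environment:
  4 × C (aromatic): no H
  3 × C: no H
  2 × C: 2 H each → 4
  2 × N (aromatic): no H
  2 × O: no H
  1 × Br: no H
  1 × C: 3 H
  1 × C: 1 H
  1 × N: 1 H
  1 × O: 1 H
  Total hydrogens = 10.
Molecular formula: C11H10BrN3O3

C11H10BrN3O3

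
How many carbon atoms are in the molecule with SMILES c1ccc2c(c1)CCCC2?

10

The symbol for carbon appears 10 times in the SMILES. Lowercase c denotes aromatic carbon and counts toward C.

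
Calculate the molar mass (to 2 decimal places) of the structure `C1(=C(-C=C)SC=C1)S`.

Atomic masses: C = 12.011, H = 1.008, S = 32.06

142.23

Molecular formula: C6H6S2.
M = 6×12.011 + 6×1.008 + 2×32.06 = 142.23 g/mol.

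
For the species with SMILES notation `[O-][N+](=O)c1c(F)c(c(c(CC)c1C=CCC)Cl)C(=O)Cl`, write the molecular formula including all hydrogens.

C13H12Cl2FNO3

Heavy atoms from the SMILES: 13 C, 2 Cl, 1 F, 1 N, 3 O.
Implicit hydrogens by atom environment:
  6 × C (aromatic): no H
  2 × C: 3 H each → 6
  2 × C: 2 H each → 4
  2 × C: 1 H each → 2
  2 × Cl: no H
  2 × O: no H
  1 × C: no H
  1 × F: no H
  1 × N (charge +1): no H
  1 × O (charge -1): no H
  Total hydrogens = 12.
Molecular formula: C13H12Cl2FNO3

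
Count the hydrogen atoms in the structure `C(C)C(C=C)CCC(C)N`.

Hydrogens are implicit in SMILES; fill each atom to its normal valence:
  4 × C: 2 H each → 8
  3 × C: 1 H each → 3
  2 × C: 3 H each → 6
  1 × N: 2 H
  Total hydrogens = 19.

19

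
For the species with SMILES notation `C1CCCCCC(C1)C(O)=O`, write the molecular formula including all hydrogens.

Heavy atoms from the SMILES: 9 C, 2 O.
Implicit hydrogens by atom environment:
  7 × C: 2 H each → 14
  1 × C: 1 H
  1 × C: no H
  1 × O: 1 H
  1 × O: no H
  Total hydrogens = 16.
Molecular formula: C9H16O2

C9H16O2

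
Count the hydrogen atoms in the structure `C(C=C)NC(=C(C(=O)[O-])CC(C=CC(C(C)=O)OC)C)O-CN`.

25

Hydrogens are implicit in SMILES; fill each atom to its normal valence:
  5 × C: 1 H each → 5
  4 × C: 2 H each → 8
  4 × C: no H
  4 × O: no H
  3 × C: 3 H each → 9
  1 × N: 2 H
  1 × N: 1 H
  1 × O (charge -1): no H
  Total hydrogens = 25.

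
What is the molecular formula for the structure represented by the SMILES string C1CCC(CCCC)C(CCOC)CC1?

Heavy atoms from the SMILES: 14 C, 1 O.
Implicit hydrogens by atom environment:
  10 × C: 2 H each → 20
  2 × C: 3 H each → 6
  2 × C: 1 H each → 2
  1 × O: no H
  Total hydrogens = 28.
Molecular formula: C14H28O

C14H28O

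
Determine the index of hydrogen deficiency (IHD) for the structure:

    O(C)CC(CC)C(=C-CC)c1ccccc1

5

Molecular formula from the SMILES: C15H22O.
DoU = (2C + 2 + N − H − X)/2 = (2·15 + 2 + 0 − 22 − 0)/2 = 10/2 = 5.
(Structurally: 1 ring(s) + 4 π bond(s) = 5.)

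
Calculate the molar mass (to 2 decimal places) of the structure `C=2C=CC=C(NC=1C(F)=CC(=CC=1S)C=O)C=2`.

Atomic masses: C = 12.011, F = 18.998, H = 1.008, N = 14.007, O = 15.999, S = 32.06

247.29

Molecular formula: C13H10FNOS.
M = 13×12.011 + 1×18.998 + 10×1.008 + 1×14.007 + 1×15.999 + 1×32.06 = 247.29 g/mol.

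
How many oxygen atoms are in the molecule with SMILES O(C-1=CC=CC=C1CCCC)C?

The symbol for oxygen appears 1 time in the SMILES.

1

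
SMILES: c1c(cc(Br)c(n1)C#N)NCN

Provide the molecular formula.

Heavy atoms from the SMILES: 1 Br, 7 C, 4 N.
Implicit hydrogens by atom environment:
  3 × C (aromatic): no H
  2 × C (aromatic): 1 H each → 2
  1 × Br: no H
  1 × C: 2 H
  1 × C: no H
  1 × N: 2 H
  1 × N: 1 H
  1 × N (aromatic): no H
  1 × N: no H
  Total hydrogens = 7.
Molecular formula: C7H7BrN4

C7H7BrN4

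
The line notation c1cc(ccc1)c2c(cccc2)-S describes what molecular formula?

Heavy atoms from the SMILES: 12 C, 1 S.
Implicit hydrogens by atom environment:
  9 × C (aromatic): 1 H each → 9
  3 × C (aromatic): no H
  1 × S: 1 H
  Total hydrogens = 10.
Molecular formula: C12H10S

C12H10S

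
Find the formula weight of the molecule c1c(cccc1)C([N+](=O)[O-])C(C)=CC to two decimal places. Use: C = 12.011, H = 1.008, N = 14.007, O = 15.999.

191.23

Molecular formula: C11H13NO2.
M = 11×12.011 + 13×1.008 + 1×14.007 + 2×15.999 = 191.23 g/mol.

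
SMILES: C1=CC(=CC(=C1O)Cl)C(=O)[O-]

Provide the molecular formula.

Heavy atoms from the SMILES: 7 C, 1 Cl, 3 O.
Implicit hydrogens by atom environment:
  3 × C (aromatic): 1 H each → 3
  3 × C (aromatic): no H
  1 × C: no H
  1 × Cl: no H
  1 × O: 1 H
  1 × O: no H
  1 × O (charge -1): no H
  Total hydrogens = 4.
Net charge -1.
Molecular formula: C7H4ClO3-

C7H4ClO3-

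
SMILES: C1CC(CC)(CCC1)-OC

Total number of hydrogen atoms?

Hydrogens are implicit in SMILES; fill each atom to its normal valence:
  6 × C: 2 H each → 12
  2 × C: 3 H each → 6
  1 × C: no H
  1 × O: no H
  Total hydrogens = 18.

18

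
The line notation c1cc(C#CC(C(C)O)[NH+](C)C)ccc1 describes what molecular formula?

Heavy atoms from the SMILES: 13 C, 1 N, 1 O.
Implicit hydrogens by atom environment:
  5 × C (aromatic): 1 H each → 5
  3 × C: 3 H each → 9
  2 × C: 1 H each → 2
  2 × C: no H
  1 × C (aromatic): no H
  1 × N (charge +1): 1 H
  1 × O: 1 H
  Total hydrogens = 18.
Net charge +1.
Molecular formula: C13H18NO+

C13H18NO+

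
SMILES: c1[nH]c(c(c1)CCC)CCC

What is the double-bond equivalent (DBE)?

3

Molecular formula from the SMILES: C10H17N.
DoU = (2C + 2 + N − H − X)/2 = (2·10 + 2 + 1 − 17 − 0)/2 = 6/2 = 3.
(Structurally: 1 ring(s) + 2 π bond(s) = 3.)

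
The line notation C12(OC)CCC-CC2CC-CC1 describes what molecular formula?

C11H20O

Heavy atoms from the SMILES: 11 C, 1 O.
Implicit hydrogens by atom environment:
  8 × C: 2 H each → 16
  1 × C: 3 H
  1 × C: 1 H
  1 × C: no H
  1 × O: no H
  Total hydrogens = 20.
Molecular formula: C11H20O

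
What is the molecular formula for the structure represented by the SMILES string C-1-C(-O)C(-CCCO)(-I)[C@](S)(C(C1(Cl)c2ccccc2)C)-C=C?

Heavy atoms from the SMILES: 18 C, 1 Cl, 1 I, 2 O, 1 S.
Implicit hydrogens by atom environment:
  5 × C: 2 H each → 10
  5 × C (aromatic): 1 H each → 5
  3 × C: 1 H each → 3
  3 × C: no H
  2 × O: 1 H each → 2
  1 × C: 3 H
  1 × C (aromatic): no H
  1 × Cl: no H
  1 × I: no H
  1 × S: 1 H
  Total hydrogens = 24.
Molecular formula: C18H24ClIO2S

C18H24ClIO2S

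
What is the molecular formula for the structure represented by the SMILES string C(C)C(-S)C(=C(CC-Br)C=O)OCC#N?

Heavy atoms from the SMILES: 1 Br, 10 C, 1 N, 2 O, 1 S.
Implicit hydrogens by atom environment:
  4 × C: 2 H each → 8
  3 × C: no H
  2 × C: 1 H each → 2
  2 × O: no H
  1 × Br: no H
  1 × C: 3 H
  1 × N: no H
  1 × S: 1 H
  Total hydrogens = 14.
Molecular formula: C10H14BrNO2S

C10H14BrNO2S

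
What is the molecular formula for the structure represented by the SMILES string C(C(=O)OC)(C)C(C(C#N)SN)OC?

Heavy atoms from the SMILES: 8 C, 2 N, 3 O, 1 S.
Implicit hydrogens by atom environment:
  3 × C: 3 H each → 9
  3 × C: 1 H each → 3
  3 × O: no H
  2 × C: no H
  1 × N: 2 H
  1 × N: no H
  1 × S: no H
  Total hydrogens = 14.
Molecular formula: C8H14N2O3S

C8H14N2O3S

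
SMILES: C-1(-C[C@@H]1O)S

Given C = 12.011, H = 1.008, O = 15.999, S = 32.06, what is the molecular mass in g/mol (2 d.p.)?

90.14

Molecular formula: C3H6OS.
M = 3×12.011 + 6×1.008 + 1×15.999 + 1×32.06 = 90.14 g/mol.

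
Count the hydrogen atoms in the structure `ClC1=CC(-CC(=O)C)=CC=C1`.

Hydrogens are implicit in SMILES; fill each atom to its normal valence:
  4 × C (aromatic): 1 H each → 4
  2 × C (aromatic): no H
  1 × C: 3 H
  1 × C: 2 H
  1 × C: no H
  1 × Cl: no H
  1 × O: no H
  Total hydrogens = 9.

9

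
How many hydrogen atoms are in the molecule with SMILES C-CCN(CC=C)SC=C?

Hydrogens are implicit in SMILES; fill each atom to its normal valence:
  5 × C: 2 H each → 10
  2 × C: 1 H each → 2
  1 × C: 3 H
  1 × N: no H
  1 × S: no H
  Total hydrogens = 15.

15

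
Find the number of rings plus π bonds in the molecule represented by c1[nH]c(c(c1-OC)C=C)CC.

Molecular formula from the SMILES: C9H13NO.
DoU = (2C + 2 + N − H − X)/2 = (2·9 + 2 + 1 − 13 − 0)/2 = 8/2 = 4.
(Structurally: 1 ring(s) + 3 π bond(s) = 4.)

4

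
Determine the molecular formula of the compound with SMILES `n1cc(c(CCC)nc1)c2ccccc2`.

C13H14N2

Heavy atoms from the SMILES: 13 C, 2 N.
Implicit hydrogens by atom environment:
  7 × C (aromatic): 1 H each → 7
  3 × C (aromatic): no H
  2 × C: 2 H each → 4
  2 × N (aromatic): no H
  1 × C: 3 H
  Total hydrogens = 14.
Molecular formula: C13H14N2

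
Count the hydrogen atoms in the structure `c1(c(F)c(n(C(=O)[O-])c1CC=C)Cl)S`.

Hydrogens are implicit in SMILES; fill each atom to its normal valence:
  4 × C (aromatic): no H
  2 × C: 2 H each → 4
  1 × C: 1 H
  1 × C: no H
  1 × Cl: no H
  1 × F: no H
  1 × N (aromatic): no H
  1 × O: no H
  1 × O (charge -1): no H
  1 × S: 1 H
  Total hydrogens = 6.

6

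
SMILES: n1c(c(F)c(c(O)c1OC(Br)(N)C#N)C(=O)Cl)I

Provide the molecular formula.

C8H3BrClFIN3O3

Heavy atoms from the SMILES: 1 Br, 8 C, 1 Cl, 1 F, 1 I, 3 N, 3 O.
Implicit hydrogens by atom environment:
  5 × C (aromatic): no H
  3 × C: no H
  2 × O: no H
  1 × Br: no H
  1 × Cl: no H
  1 × F: no H
  1 × I: no H
  1 × N: 2 H
  1 × N (aromatic): no H
  1 × N: no H
  1 × O: 1 H
  Total hydrogens = 3.
Molecular formula: C8H3BrClFIN3O3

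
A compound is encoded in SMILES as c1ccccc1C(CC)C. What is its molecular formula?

Heavy atoms from the SMILES: 10 C.
Implicit hydrogens by atom environment:
  5 × C (aromatic): 1 H each → 5
  2 × C: 3 H each → 6
  1 × C: 2 H
  1 × C: 1 H
  1 × C (aromatic): no H
  Total hydrogens = 14.
Molecular formula: C10H14

C10H14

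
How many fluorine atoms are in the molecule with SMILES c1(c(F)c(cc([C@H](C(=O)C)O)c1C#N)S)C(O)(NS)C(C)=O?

The symbol for fluorine appears 1 time in the SMILES.

1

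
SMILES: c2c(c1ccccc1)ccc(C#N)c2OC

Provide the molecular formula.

C14H11NO

Heavy atoms from the SMILES: 14 C, 1 N, 1 O.
Implicit hydrogens by atom environment:
  8 × C (aromatic): 1 H each → 8
  4 × C (aromatic): no H
  1 × C: 3 H
  1 × C: no H
  1 × N: no H
  1 × O: no H
  Total hydrogens = 11.
Molecular formula: C14H11NO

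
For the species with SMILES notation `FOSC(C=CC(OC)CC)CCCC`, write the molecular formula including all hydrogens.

C11H21FO2S

Heavy atoms from the SMILES: 11 C, 1 F, 2 O, 1 S.
Implicit hydrogens by atom environment:
  4 × C: 2 H each → 8
  4 × C: 1 H each → 4
  3 × C: 3 H each → 9
  2 × O: no H
  1 × F: no H
  1 × S: no H
  Total hydrogens = 21.
Molecular formula: C11H21FO2S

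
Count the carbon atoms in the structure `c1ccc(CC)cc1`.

8

The symbol for carbon appears 8 times in the SMILES. Lowercase c denotes aromatic carbon and counts toward C.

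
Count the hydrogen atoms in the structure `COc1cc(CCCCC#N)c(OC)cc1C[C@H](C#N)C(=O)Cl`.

Hydrogens are implicit in SMILES; fill each atom to its normal valence:
  5 × C: 2 H each → 10
  4 × C (aromatic): no H
  3 × C: no H
  3 × O: no H
  2 × C: 3 H each → 6
  2 × C (aromatic): 1 H each → 2
  2 × N: no H
  1 × C: 1 H
  1 × Cl: no H
  Total hydrogens = 19.

19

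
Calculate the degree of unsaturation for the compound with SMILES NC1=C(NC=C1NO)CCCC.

3

Molecular formula from the SMILES: C8H15N3O.
DoU = (2C + 2 + N − H − X)/2 = (2·8 + 2 + 3 − 15 − 0)/2 = 6/2 = 3.
(Structurally: 1 ring(s) + 2 π bond(s) = 3.)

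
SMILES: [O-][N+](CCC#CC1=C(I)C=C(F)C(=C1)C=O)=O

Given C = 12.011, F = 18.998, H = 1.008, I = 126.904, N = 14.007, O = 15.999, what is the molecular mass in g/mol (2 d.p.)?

Molecular formula: C11H7FINO3.
M = 11×12.011 + 1×18.998 + 7×1.008 + 1×126.904 + 1×14.007 + 3×15.999 = 347.08 g/mol.

347.08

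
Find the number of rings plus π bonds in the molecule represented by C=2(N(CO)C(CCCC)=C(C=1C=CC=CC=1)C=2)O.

Molecular formula from the SMILES: C15H19NO2.
DoU = (2C + 2 + N − H − X)/2 = (2·15 + 2 + 1 − 19 − 0)/2 = 14/2 = 7.
(Structurally: 2 ring(s) + 5 π bond(s) = 7.)

7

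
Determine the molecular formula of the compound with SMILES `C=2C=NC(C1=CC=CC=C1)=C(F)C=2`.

C11H8FN

Heavy atoms from the SMILES: 11 C, 1 F, 1 N.
Implicit hydrogens by atom environment:
  8 × C (aromatic): 1 H each → 8
  3 × C (aromatic): no H
  1 × F: no H
  1 × N (aromatic): no H
  Total hydrogens = 8.
Molecular formula: C11H8FN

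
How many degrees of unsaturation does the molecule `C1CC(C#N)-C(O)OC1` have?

3

Molecular formula from the SMILES: C6H9NO2.
DoU = (2C + 2 + N − H − X)/2 = (2·6 + 2 + 1 − 9 − 0)/2 = 6/2 = 3.
(Structurally: 1 ring(s) + 2 π bond(s) = 3.)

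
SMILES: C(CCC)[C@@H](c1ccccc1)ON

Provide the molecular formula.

C11H17NO

Heavy atoms from the SMILES: 11 C, 1 N, 1 O.
Implicit hydrogens by atom environment:
  5 × C (aromatic): 1 H each → 5
  3 × C: 2 H each → 6
  1 × C: 3 H
  1 × C: 1 H
  1 × C (aromatic): no H
  1 × N: 2 H
  1 × O: no H
  Total hydrogens = 17.
Molecular formula: C11H17NO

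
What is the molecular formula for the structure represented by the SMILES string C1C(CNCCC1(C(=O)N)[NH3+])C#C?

C9H16N3O+

Heavy atoms from the SMILES: 9 C, 3 N, 1 O.
Implicit hydrogens by atom environment:
  4 × C: 2 H each → 8
  3 × C: no H
  2 × C: 1 H each → 2
  1 × N (charge +1): 3 H
  1 × N: 2 H
  1 × N: 1 H
  1 × O: no H
  Total hydrogens = 16.
Net charge +1.
Molecular formula: C9H16N3O+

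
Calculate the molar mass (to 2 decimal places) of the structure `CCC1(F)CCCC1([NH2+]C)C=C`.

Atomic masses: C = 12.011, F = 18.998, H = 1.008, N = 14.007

172.27

Molecular formula: C10H19FN+.
M = 10×12.011 + 1×18.998 + 19×1.008 + 1×14.007 = 172.27 g/mol.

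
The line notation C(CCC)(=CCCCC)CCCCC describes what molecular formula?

Heavy atoms from the SMILES: 14 C.
Implicit hydrogens by atom environment:
  9 × C: 2 H each → 18
  3 × C: 3 H each → 9
  1 × C: 1 H
  1 × C: no H
  Total hydrogens = 28.
Molecular formula: C14H28

C14H28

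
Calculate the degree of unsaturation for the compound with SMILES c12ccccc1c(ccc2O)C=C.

8

Molecular formula from the SMILES: C12H10O.
DoU = (2C + 2 + N − H − X)/2 = (2·12 + 2 + 0 − 10 − 0)/2 = 16/2 = 8.
(Structurally: 2 ring(s) + 6 π bond(s) = 8.)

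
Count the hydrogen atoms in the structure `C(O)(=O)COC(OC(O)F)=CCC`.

11

Hydrogens are implicit in SMILES; fill each atom to its normal valence:
  3 × O: no H
  2 × C: 2 H each → 4
  2 × C: 1 H each → 2
  2 × C: no H
  2 × O: 1 H each → 2
  1 × C: 3 H
  1 × F: no H
  Total hydrogens = 11.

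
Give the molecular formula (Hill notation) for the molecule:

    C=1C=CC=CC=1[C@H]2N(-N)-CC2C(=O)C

C11H14N2O

Heavy atoms from the SMILES: 11 C, 2 N, 1 O.
Implicit hydrogens by atom environment:
  5 × C (aromatic): 1 H each → 5
  2 × C: 1 H each → 2
  1 × C: 3 H
  1 × C: 2 H
  1 × C (aromatic): no H
  1 × C: no H
  1 × N: 2 H
  1 × N: no H
  1 × O: no H
  Total hydrogens = 14.
Molecular formula: C11H14N2O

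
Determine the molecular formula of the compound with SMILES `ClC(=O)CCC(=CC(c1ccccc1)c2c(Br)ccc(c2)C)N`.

Heavy atoms from the SMILES: 1 Br, 19 C, 1 Cl, 1 N, 1 O.
Implicit hydrogens by atom environment:
  8 × C (aromatic): 1 H each → 8
  4 × C (aromatic): no H
  2 × C: 2 H each → 4
  2 × C: 1 H each → 2
  2 × C: no H
  1 × Br: no H
  1 × C: 3 H
  1 × Cl: no H
  1 × N: 2 H
  1 × O: no H
  Total hydrogens = 19.
Molecular formula: C19H19BrClNO

C19H19BrClNO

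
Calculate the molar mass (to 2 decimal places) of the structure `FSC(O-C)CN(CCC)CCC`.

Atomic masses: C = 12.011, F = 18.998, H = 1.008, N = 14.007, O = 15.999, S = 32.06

209.32

Molecular formula: C9H20FNOS.
M = 9×12.011 + 1×18.998 + 20×1.008 + 1×14.007 + 1×15.999 + 1×32.06 = 209.32 g/mol.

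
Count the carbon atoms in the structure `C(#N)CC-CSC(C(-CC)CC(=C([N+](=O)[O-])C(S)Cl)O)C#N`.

13

The symbol for carbon appears 13 times in the SMILES. (Cl is a single chlorine, not C + l.)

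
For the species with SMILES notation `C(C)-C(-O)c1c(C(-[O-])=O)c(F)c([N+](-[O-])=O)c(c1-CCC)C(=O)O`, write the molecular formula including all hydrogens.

C14H15FNO7-

Heavy atoms from the SMILES: 14 C, 1 F, 1 N, 7 O.
Implicit hydrogens by atom environment:
  6 × C (aromatic): no H
  3 × C: 2 H each → 6
  3 × O: no H
  2 × C: 3 H each → 6
  2 × C: no H
  2 × O: 1 H each → 2
  2 × O (charge -1): no H
  1 × C: 1 H
  1 × F: no H
  1 × N (charge +1): no H
  Total hydrogens = 15.
Net charge -1.
Molecular formula: C14H15FNO7-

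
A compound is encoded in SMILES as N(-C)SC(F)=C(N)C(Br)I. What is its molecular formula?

C4H7BrFIN2S

Heavy atoms from the SMILES: 1 Br, 4 C, 1 F, 1 I, 2 N, 1 S.
Implicit hydrogens by atom environment:
  2 × C: no H
  1 × Br: no H
  1 × C: 3 H
  1 × C: 1 H
  1 × F: no H
  1 × I: no H
  1 × N: 2 H
  1 × N: 1 H
  1 × S: no H
  Total hydrogens = 7.
Molecular formula: C4H7BrFIN2S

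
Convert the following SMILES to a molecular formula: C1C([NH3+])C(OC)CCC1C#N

C8H15N2O+

Heavy atoms from the SMILES: 8 C, 2 N, 1 O.
Implicit hydrogens by atom environment:
  3 × C: 2 H each → 6
  3 × C: 1 H each → 3
  1 × C: 3 H
  1 × C: no H
  1 × N (charge +1): 3 H
  1 × N: no H
  1 × O: no H
  Total hydrogens = 15.
Net charge +1.
Molecular formula: C8H15N2O+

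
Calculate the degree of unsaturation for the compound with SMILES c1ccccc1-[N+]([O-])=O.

Molecular formula from the SMILES: C6H5NO2.
DoU = (2C + 2 + N − H − X)/2 = (2·6 + 2 + 1 − 5 − 0)/2 = 10/2 = 5.
(Structurally: 1 ring(s) + 4 π bond(s) = 5.)

5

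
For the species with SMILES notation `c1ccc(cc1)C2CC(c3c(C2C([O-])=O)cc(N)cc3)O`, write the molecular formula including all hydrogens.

C17H16NO3-

Heavy atoms from the SMILES: 17 C, 1 N, 3 O.
Implicit hydrogens by atom environment:
  8 × C (aromatic): 1 H each → 8
  4 × C (aromatic): no H
  3 × C: 1 H each → 3
  1 × C: 2 H
  1 × C: no H
  1 × N: 2 H
  1 × O: 1 H
  1 × O: no H
  1 × O (charge -1): no H
  Total hydrogens = 16.
Net charge -1.
Molecular formula: C17H16NO3-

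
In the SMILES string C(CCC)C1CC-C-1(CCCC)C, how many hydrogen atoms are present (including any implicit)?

26

Hydrogens are implicit in SMILES; fill each atom to its normal valence:
  8 × C: 2 H each → 16
  3 × C: 3 H each → 9
  1 × C: 1 H
  1 × C: no H
  Total hydrogens = 26.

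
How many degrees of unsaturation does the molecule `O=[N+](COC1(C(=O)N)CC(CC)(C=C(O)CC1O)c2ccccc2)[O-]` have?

8

Molecular formula from the SMILES: C17H22N2O6.
DoU = (2C + 2 + N − H − X)/2 = (2·17 + 2 + 2 − 22 − 0)/2 = 16/2 = 8.
(Structurally: 2 ring(s) + 6 π bond(s) = 8.)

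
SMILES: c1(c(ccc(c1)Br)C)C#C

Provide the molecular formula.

Heavy atoms from the SMILES: 1 Br, 9 C.
Implicit hydrogens by atom environment:
  3 × C (aromatic): 1 H each → 3
  3 × C (aromatic): no H
  1 × Br: no H
  1 × C: 3 H
  1 × C: 1 H
  1 × C: no H
  Total hydrogens = 7.
Molecular formula: C9H7Br

C9H7Br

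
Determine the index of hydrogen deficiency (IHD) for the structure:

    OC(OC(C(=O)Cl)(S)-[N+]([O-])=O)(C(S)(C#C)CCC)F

4

Molecular formula from the SMILES: C9H11ClFNO5S2.
DoU = (2C + 2 + N − H − X)/2 = (2·9 + 2 + 1 − 11 − 2)/2 = 8/2 = 4.
(Structurally: 0 ring(s) + 4 π bond(s) = 4.)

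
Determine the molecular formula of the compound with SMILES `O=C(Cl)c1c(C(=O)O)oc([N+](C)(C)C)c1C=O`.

C10H11ClNO5+

Heavy atoms from the SMILES: 10 C, 1 Cl, 1 N, 5 O.
Implicit hydrogens by atom environment:
  4 × C (aromatic): no H
  3 × C: 3 H each → 9
  3 × O: no H
  2 × C: no H
  1 × C: 1 H
  1 × Cl: no H
  1 × N (charge +1): no H
  1 × O: 1 H
  1 × O (aromatic): no H
  Total hydrogens = 11.
Net charge +1.
Molecular formula: C10H11ClNO5+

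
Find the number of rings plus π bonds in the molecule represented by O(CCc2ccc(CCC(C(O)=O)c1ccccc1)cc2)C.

Molecular formula from the SMILES: C19H22O3.
DoU = (2C + 2 + N − H − X)/2 = (2·19 + 2 + 0 − 22 − 0)/2 = 18/2 = 9.
(Structurally: 2 ring(s) + 7 π bond(s) = 9.)

9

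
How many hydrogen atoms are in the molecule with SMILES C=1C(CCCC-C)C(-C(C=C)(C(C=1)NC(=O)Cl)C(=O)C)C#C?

Hydrogens are implicit in SMILES; fill each atom to its normal valence:
  7 × C: 1 H each → 7
  5 × C: 2 H each → 10
  4 × C: no H
  2 × C: 3 H each → 6
  2 × O: no H
  1 × Cl: no H
  1 × N: 1 H
  Total hydrogens = 24.

24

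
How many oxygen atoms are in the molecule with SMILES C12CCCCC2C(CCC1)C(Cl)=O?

1

The symbol for oxygen appears 1 time in the SMILES.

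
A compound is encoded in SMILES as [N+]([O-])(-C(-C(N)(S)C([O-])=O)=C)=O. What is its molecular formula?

C4H5N2O4S-

Heavy atoms from the SMILES: 4 C, 2 N, 4 O, 1 S.
Implicit hydrogens by atom environment:
  3 × C: no H
  2 × O: no H
  2 × O (charge -1): no H
  1 × C: 2 H
  1 × N: 2 H
  1 × N (charge +1): no H
  1 × S: 1 H
  Total hydrogens = 5.
Net charge -1.
Molecular formula: C4H5N2O4S-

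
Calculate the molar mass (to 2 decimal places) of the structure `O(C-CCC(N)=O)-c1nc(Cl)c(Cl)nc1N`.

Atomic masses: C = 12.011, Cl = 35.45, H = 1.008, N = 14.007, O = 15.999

Molecular formula: C8H10Cl2N4O2.
M = 8×12.011 + 2×35.45 + 10×1.008 + 4×14.007 + 2×15.999 = 265.09 g/mol.

265.09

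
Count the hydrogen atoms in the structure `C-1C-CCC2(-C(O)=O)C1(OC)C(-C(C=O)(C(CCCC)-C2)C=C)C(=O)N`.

31

Hydrogens are implicit in SMILES; fill each atom to its normal valence:
  9 × C: 2 H each → 18
  5 × C: no H
  4 × C: 1 H each → 4
  4 × O: no H
  2 × C: 3 H each → 6
  1 × N: 2 H
  1 × O: 1 H
  Total hydrogens = 31.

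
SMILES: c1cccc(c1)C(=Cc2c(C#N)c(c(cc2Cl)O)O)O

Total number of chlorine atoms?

The symbol for chlorine appears 1 time in the SMILES.

1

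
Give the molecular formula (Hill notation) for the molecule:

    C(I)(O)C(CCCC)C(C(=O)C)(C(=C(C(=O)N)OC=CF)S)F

C14H20F2INO4S

Heavy atoms from the SMILES: 14 C, 2 F, 1 I, 1 N, 4 O, 1 S.
Implicit hydrogens by atom environment:
  5 × C: no H
  4 × C: 1 H each → 4
  3 × C: 2 H each → 6
  3 × O: no H
  2 × C: 3 H each → 6
  2 × F: no H
  1 × I: no H
  1 × N: 2 H
  1 × O: 1 H
  1 × S: 1 H
  Total hydrogens = 20.
Molecular formula: C14H20F2INO4S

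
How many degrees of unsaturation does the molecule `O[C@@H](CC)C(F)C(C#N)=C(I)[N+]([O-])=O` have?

4

Molecular formula from the SMILES: C7H8FIN2O3.
DoU = (2C + 2 + N − H − X)/2 = (2·7 + 2 + 2 − 8 − 2)/2 = 8/2 = 4.
(Structurally: 0 ring(s) + 4 π bond(s) = 4.)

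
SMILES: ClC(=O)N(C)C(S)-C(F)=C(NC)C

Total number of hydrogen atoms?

12

Hydrogens are implicit in SMILES; fill each atom to its normal valence:
  3 × C: 3 H each → 9
  3 × C: no H
  1 × C: 1 H
  1 × Cl: no H
  1 × F: no H
  1 × N: 1 H
  1 × N: no H
  1 × O: no H
  1 × S: 1 H
  Total hydrogens = 12.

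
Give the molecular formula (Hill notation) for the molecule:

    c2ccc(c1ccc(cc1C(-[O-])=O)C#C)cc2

Heavy atoms from the SMILES: 15 C, 2 O.
Implicit hydrogens by atom environment:
  8 × C (aromatic): 1 H each → 8
  4 × C (aromatic): no H
  2 × C: no H
  1 × C: 1 H
  1 × O: no H
  1 × O (charge -1): no H
  Total hydrogens = 9.
Net charge -1.
Molecular formula: C15H9O2-

C15H9O2-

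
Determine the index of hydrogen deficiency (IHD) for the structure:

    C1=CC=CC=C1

Molecular formula from the SMILES: C6H6.
DoU = (2C + 2 + N − H − X)/2 = (2·6 + 2 + 0 − 6 − 0)/2 = 8/2 = 4.
(Structurally: 1 ring(s) + 3 π bond(s) = 4.)

4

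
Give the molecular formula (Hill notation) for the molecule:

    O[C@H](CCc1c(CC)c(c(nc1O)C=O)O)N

C11H16N2O4

Heavy atoms from the SMILES: 11 C, 2 N, 4 O.
Implicit hydrogens by atom environment:
  5 × C (aromatic): no H
  3 × C: 2 H each → 6
  3 × O: 1 H each → 3
  2 × C: 1 H each → 2
  1 × C: 3 H
  1 × N: 2 H
  1 × N (aromatic): no H
  1 × O: no H
  Total hydrogens = 16.
Molecular formula: C11H16N2O4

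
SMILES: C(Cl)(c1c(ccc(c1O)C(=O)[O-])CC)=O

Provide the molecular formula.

C10H8ClO4-

Heavy atoms from the SMILES: 10 C, 1 Cl, 4 O.
Implicit hydrogens by atom environment:
  4 × C (aromatic): no H
  2 × C (aromatic): 1 H each → 2
  2 × C: no H
  2 × O: no H
  1 × C: 3 H
  1 × C: 2 H
  1 × Cl: no H
  1 × O: 1 H
  1 × O (charge -1): no H
  Total hydrogens = 8.
Net charge -1.
Molecular formula: C10H8ClO4-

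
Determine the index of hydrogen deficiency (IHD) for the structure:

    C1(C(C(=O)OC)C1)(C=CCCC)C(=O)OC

4

Molecular formula from the SMILES: C12H18O4.
DoU = (2C + 2 + N − H − X)/2 = (2·12 + 2 + 0 − 18 − 0)/2 = 8/2 = 4.
(Structurally: 1 ring(s) + 3 π bond(s) = 4.)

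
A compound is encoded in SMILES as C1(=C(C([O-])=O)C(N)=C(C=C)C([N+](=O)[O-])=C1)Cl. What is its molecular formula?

Heavy atoms from the SMILES: 9 C, 1 Cl, 2 N, 4 O.
Implicit hydrogens by atom environment:
  5 × C (aromatic): no H
  2 × O: no H
  2 × O (charge -1): no H
  1 × C: 2 H
  1 × C (aromatic): 1 H
  1 × C: 1 H
  1 × C: no H
  1 × Cl: no H
  1 × N: 2 H
  1 × N (charge +1): no H
  Total hydrogens = 6.
Net charge -1.
Molecular formula: C9H6ClN2O4-

C9H6ClN2O4-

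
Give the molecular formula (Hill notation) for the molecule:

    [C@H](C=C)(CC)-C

Heavy atoms from the SMILES: 6 C.
Implicit hydrogens by atom environment:
  2 × C: 3 H each → 6
  2 × C: 2 H each → 4
  2 × C: 1 H each → 2
  Total hydrogens = 12.
Molecular formula: C6H12

C6H12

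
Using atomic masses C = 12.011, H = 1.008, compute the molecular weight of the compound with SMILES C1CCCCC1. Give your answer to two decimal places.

Molecular formula: C6H12.
M = 6×12.011 + 12×1.008 = 84.16 g/mol.

84.16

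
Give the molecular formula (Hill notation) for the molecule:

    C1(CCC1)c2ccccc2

C10H12

Heavy atoms from the SMILES: 10 C.
Implicit hydrogens by atom environment:
  5 × C (aromatic): 1 H each → 5
  3 × C: 2 H each → 6
  1 × C: 1 H
  1 × C (aromatic): no H
  Total hydrogens = 12.
Molecular formula: C10H12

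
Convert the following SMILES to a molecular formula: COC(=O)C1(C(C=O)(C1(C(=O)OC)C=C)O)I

Heavy atoms from the SMILES: 10 C, 1 I, 6 O.
Implicit hydrogens by atom environment:
  5 × C: no H
  5 × O: no H
  2 × C: 3 H each → 6
  2 × C: 1 H each → 2
  1 × C: 2 H
  1 × I: no H
  1 × O: 1 H
  Total hydrogens = 11.
Molecular formula: C10H11IO6

C10H11IO6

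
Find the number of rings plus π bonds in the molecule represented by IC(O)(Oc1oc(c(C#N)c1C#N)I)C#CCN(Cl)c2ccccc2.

Molecular formula from the SMILES: C16H8ClI2N3O3.
DoU = (2C + 2 + N − H − X)/2 = (2·16 + 2 + 3 − 8 − 3)/2 = 26/2 = 13.
(Structurally: 2 ring(s) + 11 π bond(s) = 13.)

13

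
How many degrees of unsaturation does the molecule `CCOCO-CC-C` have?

Molecular formula from the SMILES: C6H14O2.
DoU = (2C + 2 + N − H − X)/2 = (2·6 + 2 + 0 − 14 − 0)/2 = 0/2 = 0.
(Structurally: 0 ring(s) + 0 π bond(s) = 0.)

0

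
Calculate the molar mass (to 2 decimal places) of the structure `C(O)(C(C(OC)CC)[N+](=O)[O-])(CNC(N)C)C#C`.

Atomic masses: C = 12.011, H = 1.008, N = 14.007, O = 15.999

Molecular formula: C11H21N3O4.
M = 11×12.011 + 21×1.008 + 3×14.007 + 4×15.999 = 259.31 g/mol.

259.31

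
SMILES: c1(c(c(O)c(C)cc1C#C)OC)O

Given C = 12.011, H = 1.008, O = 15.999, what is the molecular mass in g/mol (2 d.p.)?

178.19

Molecular formula: C10H10O3.
M = 10×12.011 + 10×1.008 + 3×15.999 = 178.19 g/mol.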